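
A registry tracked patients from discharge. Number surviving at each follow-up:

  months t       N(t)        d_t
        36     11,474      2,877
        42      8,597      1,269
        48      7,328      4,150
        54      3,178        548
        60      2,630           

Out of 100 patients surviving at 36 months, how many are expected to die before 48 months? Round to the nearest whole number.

The relevant probability is 1 − 7,328/11,474 = 0.361339.
Expected number = 100 × 0.361339 = 36.

36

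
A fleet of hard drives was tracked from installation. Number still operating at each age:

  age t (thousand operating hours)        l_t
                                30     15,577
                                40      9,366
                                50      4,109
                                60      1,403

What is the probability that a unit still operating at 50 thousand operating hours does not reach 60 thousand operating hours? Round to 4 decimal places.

0.6586

P(fail before 60 | operational at 50) = 1 − l_60/l_50 = 1 − 1,403/4,109 = (2,706)/4,109 = 0.658554.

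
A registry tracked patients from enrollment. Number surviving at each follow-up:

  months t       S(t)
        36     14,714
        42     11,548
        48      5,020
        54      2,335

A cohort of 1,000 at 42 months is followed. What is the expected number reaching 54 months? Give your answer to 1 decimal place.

The relevant probability is 2,335/11,548 = 0.202200.
Expected number = 1,000 × 0.202200 = 202.2.

202.2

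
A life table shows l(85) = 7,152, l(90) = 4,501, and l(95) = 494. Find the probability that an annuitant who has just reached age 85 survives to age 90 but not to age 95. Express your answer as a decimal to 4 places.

0.5603

This is the probability of reaching 90 but not 95, conditional on being alive at 85: (l(90) − l(95)) / l(85).
= (4,501 − 494) / 7,152 = 4,007 / 7,152 = 0.560263.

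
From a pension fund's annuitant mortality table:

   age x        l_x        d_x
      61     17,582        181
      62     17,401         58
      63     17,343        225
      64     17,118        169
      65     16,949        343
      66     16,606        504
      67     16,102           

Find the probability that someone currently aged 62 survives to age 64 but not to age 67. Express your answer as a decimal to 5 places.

0.05839

This is the probability of reaching 64 but not 67, conditional on being alive at 62: (l_64 − l_67) / l_62.
= (17,118 − 16,102) / 17,401 = 1,016 / 17,401 = 0.058387.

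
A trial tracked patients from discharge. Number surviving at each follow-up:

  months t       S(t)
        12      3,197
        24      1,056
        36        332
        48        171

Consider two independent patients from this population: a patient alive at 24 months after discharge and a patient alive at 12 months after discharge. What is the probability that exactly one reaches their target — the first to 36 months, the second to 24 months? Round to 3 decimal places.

p₁ = S(36)/S(24) = 332/1,056 = 0.314394; p₂ = S(24)/S(12) = 1,056/3,197 = 0.330310.
P(exactly one) = p₁(1−p₂) + (1−p₁)p₂ = 0.210547 + 0.226463 = 0.437009.

0.437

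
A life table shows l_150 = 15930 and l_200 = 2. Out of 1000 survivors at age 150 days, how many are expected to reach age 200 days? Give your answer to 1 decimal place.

0.1

The relevant probability is 2/15930 = 0.000126.
Expected number = 1000 × 0.000126 = 0.1.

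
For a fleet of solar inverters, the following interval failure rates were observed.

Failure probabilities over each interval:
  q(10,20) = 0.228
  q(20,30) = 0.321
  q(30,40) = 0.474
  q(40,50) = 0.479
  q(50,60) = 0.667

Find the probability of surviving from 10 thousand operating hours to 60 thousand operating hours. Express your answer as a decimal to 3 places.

Survival from 10 to 60 is the product of surviving each interval: (1 − 0.228) × (1 − 0.321) × (1 − 0.474) × (1 − 0.479) × (1 − 0.667).
= 0.772 × 0.679 × 0.526 × 0.521 × 0.333 = 0.047836.

0.048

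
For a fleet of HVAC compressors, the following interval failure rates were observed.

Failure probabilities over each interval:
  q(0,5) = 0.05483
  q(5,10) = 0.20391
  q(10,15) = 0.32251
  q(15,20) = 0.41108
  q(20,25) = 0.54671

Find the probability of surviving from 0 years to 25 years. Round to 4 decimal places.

0.1361

P(survive 0→25) = (1 − 0.05483) × (1 − 0.20391) × (1 − 0.32251) × (1 − 0.41108) × (1 − 0.54671).
= 0.94517 × 0.79609 × 0.67749 × 0.58892 × 0.45329 = 0.136084.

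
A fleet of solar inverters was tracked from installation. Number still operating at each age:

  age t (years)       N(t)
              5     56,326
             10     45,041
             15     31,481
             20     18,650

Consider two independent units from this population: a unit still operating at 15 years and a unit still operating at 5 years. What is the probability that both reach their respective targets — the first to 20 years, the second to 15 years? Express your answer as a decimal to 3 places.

p₁ = N(20)/N(15) = 18,650/31,481 = 0.592421; p₂ = N(15)/N(5) = 31,481/56,326 = 0.558907.
P(both) = p₁ × p₂ = 0.592421 × 0.558907 = 0.331108.

0.331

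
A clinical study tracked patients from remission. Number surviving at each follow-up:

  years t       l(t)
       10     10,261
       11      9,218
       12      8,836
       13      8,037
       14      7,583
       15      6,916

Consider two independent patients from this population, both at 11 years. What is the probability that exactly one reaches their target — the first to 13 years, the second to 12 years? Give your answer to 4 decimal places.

p₁ = l(13)/l(11) = 8,037/9,218 = 0.871881; p₂ = l(12)/l(11) = 8,836/9,218 = 0.958559.
P(exactly one) = p₁(1−p₂) + (1−p₁)p₂ = 0.036132 + 0.122810 = 0.158941.

0.1589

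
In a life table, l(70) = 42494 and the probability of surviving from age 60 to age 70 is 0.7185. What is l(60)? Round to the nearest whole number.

59143

l(60) = l(70) / p = 42494 / 0.7185 = 59143.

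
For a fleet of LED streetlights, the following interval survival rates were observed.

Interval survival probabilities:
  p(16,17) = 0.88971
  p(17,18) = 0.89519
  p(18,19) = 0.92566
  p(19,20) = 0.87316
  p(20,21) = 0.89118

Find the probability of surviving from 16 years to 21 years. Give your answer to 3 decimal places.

Chaining the interval survival probabilities: 0.88971 × 0.89519 × 0.92566 × 0.87316 × 0.89118.
= 0.573686.

0.574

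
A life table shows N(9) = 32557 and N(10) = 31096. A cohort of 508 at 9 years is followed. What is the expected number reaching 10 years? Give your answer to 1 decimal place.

485.2

The relevant probability is 31096/32557 = 0.955125.
Expected number = 508 × 0.955125 = 485.2.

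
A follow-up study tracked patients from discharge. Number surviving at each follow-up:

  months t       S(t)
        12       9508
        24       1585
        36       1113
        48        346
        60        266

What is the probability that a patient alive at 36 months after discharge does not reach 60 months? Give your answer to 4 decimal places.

0.7610

P(die before 60 | alive at 36) = 1 − S(60)/S(36) = 1 − 266/1113 = (847)/1113 = 0.761006.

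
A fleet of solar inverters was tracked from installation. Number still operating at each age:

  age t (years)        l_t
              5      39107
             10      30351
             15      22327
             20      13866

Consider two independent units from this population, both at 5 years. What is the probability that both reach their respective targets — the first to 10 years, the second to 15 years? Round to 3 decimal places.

0.443

p₁ = l_10/l_5 = 30351/39107 = 0.776101; p₂ = l_15/l_5 = 22327/39107 = 0.570921.
P(both) = p₁ × p₂ = 0.776101 × 0.570921 = 0.443092.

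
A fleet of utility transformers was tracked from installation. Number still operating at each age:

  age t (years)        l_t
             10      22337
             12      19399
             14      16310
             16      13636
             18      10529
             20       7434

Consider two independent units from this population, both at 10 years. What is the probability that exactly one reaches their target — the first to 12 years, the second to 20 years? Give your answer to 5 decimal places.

p₁ = l_12/l_10 = 19399/22337 = 0.868469; p₂ = l_20/l_10 = 7434/22337 = 0.332811.
P(exactly one) = p₁(1−p₂) + (1−p₁)p₂ = 0.579433 + 0.043775 = 0.623208.

0.62321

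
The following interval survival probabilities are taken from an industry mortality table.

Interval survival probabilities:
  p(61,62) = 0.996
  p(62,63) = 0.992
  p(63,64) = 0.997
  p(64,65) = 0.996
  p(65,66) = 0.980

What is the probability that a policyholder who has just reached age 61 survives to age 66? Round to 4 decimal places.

The overall survival probability is 0.996 × 0.992 × 0.997 × 0.996 × 0.980.
= 0.961505.

0.9615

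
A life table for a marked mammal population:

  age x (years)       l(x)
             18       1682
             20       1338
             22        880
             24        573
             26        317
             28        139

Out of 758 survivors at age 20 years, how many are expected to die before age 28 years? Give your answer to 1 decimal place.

The relevant probability is 1 − 139/1338 = 0.896114.
Expected number = 758 × 0.896114 = 679.3.

679.3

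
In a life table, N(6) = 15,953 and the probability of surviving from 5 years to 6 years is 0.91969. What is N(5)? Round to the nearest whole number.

17346

N(5) = N(6) / p = 15,953 / 0.91969 = 17346.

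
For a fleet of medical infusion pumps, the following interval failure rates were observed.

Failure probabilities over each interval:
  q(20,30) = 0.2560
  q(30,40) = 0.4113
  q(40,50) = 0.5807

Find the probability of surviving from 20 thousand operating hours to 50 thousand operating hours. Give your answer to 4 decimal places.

Survival from 20 to 50 is the product of surviving each interval: (1 − 0.2560) × (1 − 0.4113) × (1 − 0.5807).
= 0.7440 × 0.5887 × 0.4193 = 0.183650.

0.1837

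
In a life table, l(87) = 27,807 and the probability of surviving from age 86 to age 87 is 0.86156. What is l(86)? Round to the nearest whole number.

32275

l(86) = l(87) / p = 27,807 / 0.86156 = 32275.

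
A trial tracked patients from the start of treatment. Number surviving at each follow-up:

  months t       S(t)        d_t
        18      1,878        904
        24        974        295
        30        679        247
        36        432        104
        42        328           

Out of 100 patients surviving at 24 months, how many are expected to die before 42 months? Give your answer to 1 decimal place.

66.3

The relevant probability is 1 − 328/974 = 0.663244.
Expected number = 100 × 0.663244 = 66.3.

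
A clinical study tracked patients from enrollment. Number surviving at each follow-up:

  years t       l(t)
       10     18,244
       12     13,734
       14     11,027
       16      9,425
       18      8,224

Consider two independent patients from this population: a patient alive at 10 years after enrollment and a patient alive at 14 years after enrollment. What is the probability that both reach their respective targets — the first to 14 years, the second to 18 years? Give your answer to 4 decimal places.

0.4508

p₁ = l(14)/l(10) = 11,027/18,244 = 0.604418; p₂ = l(18)/l(14) = 8,224/11,027 = 0.745806.
P(both) = p₁ × p₂ = 0.604418 × 0.745806 = 0.450779.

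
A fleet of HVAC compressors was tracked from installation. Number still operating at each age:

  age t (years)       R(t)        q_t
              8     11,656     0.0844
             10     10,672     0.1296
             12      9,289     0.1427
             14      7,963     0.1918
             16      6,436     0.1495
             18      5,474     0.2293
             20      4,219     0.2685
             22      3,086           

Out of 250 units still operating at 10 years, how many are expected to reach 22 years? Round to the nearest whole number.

The relevant probability is 3,086/10,672 = 0.289168.
Expected number = 250 × 0.289168 = 72.

72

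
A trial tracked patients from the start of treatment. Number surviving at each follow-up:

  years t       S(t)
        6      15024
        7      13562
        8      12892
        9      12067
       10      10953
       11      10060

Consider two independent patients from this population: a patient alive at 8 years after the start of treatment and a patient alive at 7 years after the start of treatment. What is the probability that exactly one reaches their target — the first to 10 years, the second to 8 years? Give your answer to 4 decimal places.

p₁ = S(10)/S(8) = 10953/12892 = 0.849597; p₂ = S(8)/S(7) = 12892/13562 = 0.950597.
P(exactly one) = p₁(1−p₂) + (1−p₁)p₂ = 0.041973 + 0.142973 = 0.184945.

0.1849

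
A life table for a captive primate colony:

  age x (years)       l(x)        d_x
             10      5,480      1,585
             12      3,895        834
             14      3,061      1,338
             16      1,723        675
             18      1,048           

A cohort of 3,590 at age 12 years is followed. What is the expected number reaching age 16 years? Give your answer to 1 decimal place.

1588.1

The relevant probability is 1,723/3,895 = 0.442362.
Expected number = 3,590 × 0.442362 = 1588.1.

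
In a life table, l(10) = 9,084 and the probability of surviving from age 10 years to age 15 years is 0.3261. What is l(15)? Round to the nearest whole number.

2962

l(15) = l(10) × p = 9,084 × 0.3261 = 2962.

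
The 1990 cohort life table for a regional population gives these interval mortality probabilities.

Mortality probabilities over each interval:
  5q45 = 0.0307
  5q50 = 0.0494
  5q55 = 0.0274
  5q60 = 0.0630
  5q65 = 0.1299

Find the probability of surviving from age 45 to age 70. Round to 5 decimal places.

0.73063

25p45 = (1 − 0.0307) × (1 − 0.0494) × (1 − 0.0274) × (1 − 0.0630) × (1 − 0.1299).
= 0.9693 × 0.9506 × 0.9726 × 0.9370 × 0.8701 = 0.730633.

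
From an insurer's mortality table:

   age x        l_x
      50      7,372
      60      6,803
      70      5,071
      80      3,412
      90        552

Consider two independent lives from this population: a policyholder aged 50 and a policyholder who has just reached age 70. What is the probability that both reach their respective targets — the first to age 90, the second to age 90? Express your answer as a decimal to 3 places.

0.008

p₁ = l_90/l_50 = 552/7,372 = 0.074878; p₂ = l_90/l_70 = 552/5,071 = 0.108854.
P(both) = p₁ × p₂ = 0.074878 × 0.108854 = 0.008151.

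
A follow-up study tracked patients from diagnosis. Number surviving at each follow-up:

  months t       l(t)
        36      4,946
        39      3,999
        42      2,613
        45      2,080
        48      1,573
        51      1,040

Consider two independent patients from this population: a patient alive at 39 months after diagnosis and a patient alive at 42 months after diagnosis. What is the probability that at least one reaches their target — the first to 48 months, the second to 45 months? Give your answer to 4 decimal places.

p₁ = l(48)/l(39) = 1,573/3,999 = 0.393348; p₂ = l(45)/l(42) = 2,080/2,613 = 0.796020.
P(at least one) = 1 − (1−p₁)(1−p₂) = 1 − 0.606652 × 0.203980 = 0.876255.

0.8763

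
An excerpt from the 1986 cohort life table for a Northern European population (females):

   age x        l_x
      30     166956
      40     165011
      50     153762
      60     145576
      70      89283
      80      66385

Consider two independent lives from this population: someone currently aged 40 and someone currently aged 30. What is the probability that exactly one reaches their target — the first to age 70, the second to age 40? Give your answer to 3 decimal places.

0.460

p₁ = l_70/l_40 = 89283/165011 = 0.541073; p₂ = l_40/l_30 = 165011/166956 = 0.988350.
P(exactly one) = p₁(1−p₂) + (1−p₁)p₂ = 0.006304 + 0.453581 = 0.459884.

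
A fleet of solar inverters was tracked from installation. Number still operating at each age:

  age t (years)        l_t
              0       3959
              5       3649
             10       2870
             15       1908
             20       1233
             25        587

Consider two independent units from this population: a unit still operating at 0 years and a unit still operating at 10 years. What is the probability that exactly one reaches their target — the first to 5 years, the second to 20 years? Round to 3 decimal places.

0.559

p₁ = l_5/l_0 = 3649/3959 = 0.921697; p₂ = l_20/l_10 = 1233/2870 = 0.429617.
P(exactly one) = p₁(1−p₂) + (1−p₁)p₂ = 0.525720 + 0.033640 = 0.559361.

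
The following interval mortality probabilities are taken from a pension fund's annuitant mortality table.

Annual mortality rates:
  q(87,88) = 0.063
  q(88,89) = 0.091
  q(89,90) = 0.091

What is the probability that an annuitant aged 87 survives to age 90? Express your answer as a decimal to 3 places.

0.774

Chaining the interval survival probabilities: (1 − 0.063) × (1 − 0.091) × (1 − 0.091).
= 0.937 × 0.909 × 0.909 = 0.774225.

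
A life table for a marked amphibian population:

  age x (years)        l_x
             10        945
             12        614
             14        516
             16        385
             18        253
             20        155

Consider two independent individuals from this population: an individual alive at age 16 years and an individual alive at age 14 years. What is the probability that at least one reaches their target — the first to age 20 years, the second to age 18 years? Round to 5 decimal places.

p₁ = l_20/l_16 = 155/385 = 0.402597; p₂ = l_18/l_14 = 253/516 = 0.490310.
P(at least one) = 1 − (1−p₁)(1−p₂) = 1 − 0.597403 × 0.509690 = 0.695510.

0.69551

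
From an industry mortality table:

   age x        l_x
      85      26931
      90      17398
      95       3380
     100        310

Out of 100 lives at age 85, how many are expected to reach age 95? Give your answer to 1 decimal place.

The relevant probability is 3380/26931 = 0.125506.
Expected number = 100 × 0.125506 = 12.6.

12.6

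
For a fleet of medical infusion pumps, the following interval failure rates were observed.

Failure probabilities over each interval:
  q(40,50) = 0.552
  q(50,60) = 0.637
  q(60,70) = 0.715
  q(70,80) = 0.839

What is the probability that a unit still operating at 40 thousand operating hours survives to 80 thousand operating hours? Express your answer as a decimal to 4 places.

0.0075

Chaining the interval survival probabilities: (1 − 0.552) × (1 − 0.637) × (1 − 0.715) × (1 − 0.839).
= 0.448 × 0.363 × 0.285 × 0.161 = 0.007462.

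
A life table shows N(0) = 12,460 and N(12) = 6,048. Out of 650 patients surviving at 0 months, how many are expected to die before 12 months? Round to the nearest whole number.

334

The relevant probability is 1 − 6,048/12,460 = 0.514607.
Expected number = 650 × 0.514607 = 334.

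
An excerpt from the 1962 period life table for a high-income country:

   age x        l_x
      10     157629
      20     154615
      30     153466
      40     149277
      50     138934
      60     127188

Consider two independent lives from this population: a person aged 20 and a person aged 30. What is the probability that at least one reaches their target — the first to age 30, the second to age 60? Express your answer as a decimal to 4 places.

p₁ = l_30/l_20 = 153466/154615 = 0.992569; p₂ = l_60/l_30 = 127188/153466 = 0.828770.
P(at least one) = 1 − (1−p₁)(1−p₂) = 1 − 0.007431 × 0.171230 = 0.998728.

0.9987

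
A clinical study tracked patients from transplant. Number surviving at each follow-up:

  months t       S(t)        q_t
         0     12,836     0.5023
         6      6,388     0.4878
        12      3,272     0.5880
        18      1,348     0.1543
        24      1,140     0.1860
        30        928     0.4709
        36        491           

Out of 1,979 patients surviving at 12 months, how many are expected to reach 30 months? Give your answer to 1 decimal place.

The relevant probability is 928/3,272 = 0.283619.
Expected number = 1,979 × 0.283619 = 561.3.

561.3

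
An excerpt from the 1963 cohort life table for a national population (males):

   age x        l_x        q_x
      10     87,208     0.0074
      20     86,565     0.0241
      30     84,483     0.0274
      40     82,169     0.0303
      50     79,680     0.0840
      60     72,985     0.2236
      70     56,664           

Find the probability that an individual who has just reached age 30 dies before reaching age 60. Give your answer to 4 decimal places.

0.1361

P(die before 60 | alive at 30) = 1 − l_60/l_30 = 1 − 72,985/84,483 = (11,498)/84,483 = 0.136098.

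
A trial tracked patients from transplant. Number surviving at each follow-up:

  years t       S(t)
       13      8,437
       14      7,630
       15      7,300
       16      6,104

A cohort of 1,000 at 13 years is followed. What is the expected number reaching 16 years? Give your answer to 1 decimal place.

723.5

The relevant probability is 6,104/8,437 = 0.723480.
Expected number = 1,000 × 0.723480 = 723.5.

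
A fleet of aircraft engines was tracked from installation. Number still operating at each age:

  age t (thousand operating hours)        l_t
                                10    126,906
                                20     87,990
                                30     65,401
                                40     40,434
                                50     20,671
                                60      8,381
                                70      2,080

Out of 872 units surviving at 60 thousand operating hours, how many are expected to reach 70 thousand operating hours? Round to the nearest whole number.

216

The relevant probability is 2,080/8,381 = 0.248180.
Expected number = 872 × 0.248180 = 216.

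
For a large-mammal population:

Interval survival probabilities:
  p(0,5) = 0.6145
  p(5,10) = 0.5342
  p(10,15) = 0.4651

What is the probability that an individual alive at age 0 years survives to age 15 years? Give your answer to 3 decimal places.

0.153

The overall survival probability is 0.6145 × 0.5342 × 0.4651.
= 0.152676.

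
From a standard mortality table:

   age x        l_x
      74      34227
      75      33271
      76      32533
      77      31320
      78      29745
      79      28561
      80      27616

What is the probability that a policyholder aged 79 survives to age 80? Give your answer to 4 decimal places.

0.9669

The conditional survival probability is l_80/l_79 = 27616/28561 = 0.966913.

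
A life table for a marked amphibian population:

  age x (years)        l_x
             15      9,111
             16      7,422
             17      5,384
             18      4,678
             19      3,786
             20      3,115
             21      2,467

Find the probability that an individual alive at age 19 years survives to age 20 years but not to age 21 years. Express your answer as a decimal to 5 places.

0.17116

This is the probability of reaching 20 but not 21, conditional on being alive at 19: (l_20 − l_21) / l_19.
= (3,115 − 2,467) / 3,786 = 648 / 3,786 = 0.171157.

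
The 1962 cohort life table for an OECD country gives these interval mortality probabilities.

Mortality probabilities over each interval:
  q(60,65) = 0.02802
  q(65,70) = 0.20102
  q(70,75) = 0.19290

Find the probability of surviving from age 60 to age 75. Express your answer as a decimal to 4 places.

0.6268

The overall survival probability is (1 − 0.02802) × (1 − 0.20102) × (1 − 0.19290).
= 0.97198 × 0.79898 × 0.80710 = 0.626788.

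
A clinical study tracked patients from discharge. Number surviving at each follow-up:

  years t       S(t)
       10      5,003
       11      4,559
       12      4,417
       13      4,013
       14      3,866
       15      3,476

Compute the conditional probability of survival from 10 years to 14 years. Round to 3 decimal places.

0.773

The conditional survival probability is S(14)/S(10) = 3,866/5,003 = 0.772736.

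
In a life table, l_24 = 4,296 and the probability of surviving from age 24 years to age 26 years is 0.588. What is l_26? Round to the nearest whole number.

l_26 = l_24 × p = 4,296 × 0.588 = 2526.

2526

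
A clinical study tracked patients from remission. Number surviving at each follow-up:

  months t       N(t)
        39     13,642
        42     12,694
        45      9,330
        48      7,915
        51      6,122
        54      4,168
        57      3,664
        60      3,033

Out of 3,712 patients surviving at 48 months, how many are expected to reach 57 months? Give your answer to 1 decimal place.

The relevant probability is 3,664/7,915 = 0.462919.
Expected number = 3,712 × 0.462919 = 1718.4.

1718.4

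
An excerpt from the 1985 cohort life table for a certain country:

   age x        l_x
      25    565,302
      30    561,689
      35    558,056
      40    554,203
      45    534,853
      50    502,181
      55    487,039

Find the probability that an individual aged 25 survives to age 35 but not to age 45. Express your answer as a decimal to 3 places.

We want 10|10q25 = (l_35 − l_45)/l_25.
This is the probability of reaching 35 but not 45, conditional on being alive at 25: (l_35 − l_45) / l_25.
= (558,056 − 534,853) / 565,302 = 23,203 / 565,302 = 0.041045.

0.041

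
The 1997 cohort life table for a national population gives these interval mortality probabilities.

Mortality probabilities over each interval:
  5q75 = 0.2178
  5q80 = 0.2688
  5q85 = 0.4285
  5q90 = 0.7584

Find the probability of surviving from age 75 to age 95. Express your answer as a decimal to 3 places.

Survival from 75 to 95 is the product of surviving each interval: (1 − 0.2178) × (1 − 0.2688) × (1 − 0.4285) × (1 − 0.7584).
= 0.7822 × 0.7312 × 0.5715 × 0.2416 = 0.078971.

0.079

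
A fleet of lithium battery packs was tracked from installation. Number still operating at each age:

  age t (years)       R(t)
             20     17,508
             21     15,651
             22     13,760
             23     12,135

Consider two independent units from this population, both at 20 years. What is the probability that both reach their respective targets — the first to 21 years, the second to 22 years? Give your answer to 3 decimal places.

p₁ = R(21)/R(20) = 15,651/17,508 = 0.893934; p₂ = R(22)/R(20) = 13,760/17,508 = 0.785926.
P(both) = p₁ × p₂ = 0.893934 × 0.785926 = 0.702566.

0.703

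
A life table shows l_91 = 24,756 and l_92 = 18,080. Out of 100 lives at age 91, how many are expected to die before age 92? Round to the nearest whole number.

27

The relevant probability is 1 − 18,080/24,756 = 0.269672.
Expected number = 100 × 0.269672 = 27.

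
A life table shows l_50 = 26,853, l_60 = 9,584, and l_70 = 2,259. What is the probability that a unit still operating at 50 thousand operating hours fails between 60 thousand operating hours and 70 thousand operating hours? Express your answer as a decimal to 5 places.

0.27278

This is the probability of reaching 60 but not 70, conditional on being operational at 50: (l_60 − l_70) / l_50.
= (9,584 − 2,259) / 26,853 = 7,325 / 26,853 = 0.272781.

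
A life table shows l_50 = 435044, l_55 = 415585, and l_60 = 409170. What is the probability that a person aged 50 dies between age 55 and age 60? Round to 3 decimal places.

0.015

This is the probability of reaching 55 but not 60, conditional on being alive at 50: (l_55 − l_60) / l_50.
= (415585 − 409170) / 435044 = 6415 / 435044 = 0.014746.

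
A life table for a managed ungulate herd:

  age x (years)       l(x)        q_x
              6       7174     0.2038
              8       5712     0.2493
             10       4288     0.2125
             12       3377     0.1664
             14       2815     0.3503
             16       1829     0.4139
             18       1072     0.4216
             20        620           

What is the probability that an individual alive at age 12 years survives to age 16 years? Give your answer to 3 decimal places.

0.542

The conditional survival probability is l(16)/l(12) = 1829/3377 = 0.541605.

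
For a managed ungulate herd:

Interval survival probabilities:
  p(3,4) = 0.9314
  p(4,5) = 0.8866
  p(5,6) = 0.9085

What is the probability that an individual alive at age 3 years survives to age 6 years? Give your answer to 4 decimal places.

Chaining the interval survival probabilities: 0.9314 × 0.8866 × 0.9085.
= 0.750220.

0.7502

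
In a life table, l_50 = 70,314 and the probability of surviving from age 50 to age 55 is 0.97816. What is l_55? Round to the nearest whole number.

68778

l_55 = l_50 × p = 70,314 × 0.97816 = 68778.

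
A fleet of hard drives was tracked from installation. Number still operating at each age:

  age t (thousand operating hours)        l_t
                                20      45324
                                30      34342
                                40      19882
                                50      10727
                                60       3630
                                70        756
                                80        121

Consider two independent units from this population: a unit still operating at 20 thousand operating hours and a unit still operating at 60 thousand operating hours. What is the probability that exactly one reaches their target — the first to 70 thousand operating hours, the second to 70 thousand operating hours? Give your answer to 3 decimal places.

0.218

p₁ = l_70/l_20 = 756/45324 = 0.016680; p₂ = l_70/l_60 = 756/3630 = 0.208264.
P(exactly one) = p₁(1−p₂) + (1−p₁)p₂ = 0.013206 + 0.204790 = 0.217996.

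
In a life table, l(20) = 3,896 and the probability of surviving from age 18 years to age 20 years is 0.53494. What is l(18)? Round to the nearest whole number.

7283

l(18) = l(20) / p = 3,896 / 0.53494 = 7283.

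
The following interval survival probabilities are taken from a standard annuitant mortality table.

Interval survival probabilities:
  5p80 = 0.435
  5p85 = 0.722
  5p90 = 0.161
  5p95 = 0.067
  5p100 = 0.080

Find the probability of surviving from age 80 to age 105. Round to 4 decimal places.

The overall survival probability is 0.435 × 0.722 × 0.161 × 0.067 × 0.080.
= 0.000271.

0.0003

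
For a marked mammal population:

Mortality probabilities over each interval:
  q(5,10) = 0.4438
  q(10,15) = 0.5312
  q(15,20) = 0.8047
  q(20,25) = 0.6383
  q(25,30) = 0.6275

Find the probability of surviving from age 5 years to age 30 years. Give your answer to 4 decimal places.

Chaining the interval survival probabilities: (1 − 0.4438) × (1 − 0.5312) × (1 − 0.8047) × (1 − 0.6383) × (1 − 0.6275).
= 0.5562 × 0.4688 × 0.1953 × 0.3617 × 0.3725 = 0.006861.

0.0069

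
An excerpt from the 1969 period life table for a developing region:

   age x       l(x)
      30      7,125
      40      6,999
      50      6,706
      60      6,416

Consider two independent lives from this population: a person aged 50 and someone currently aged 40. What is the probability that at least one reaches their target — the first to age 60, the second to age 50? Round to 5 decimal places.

0.99819

p₁ = l(60)/l(50) = 6,416/6,706 = 0.956755; p₂ = l(50)/l(40) = 6,706/6,999 = 0.958137.
P(at least one) = 1 − (1−p₁)(1−p₂) = 1 − 0.043245 × 0.041863 = 0.998190.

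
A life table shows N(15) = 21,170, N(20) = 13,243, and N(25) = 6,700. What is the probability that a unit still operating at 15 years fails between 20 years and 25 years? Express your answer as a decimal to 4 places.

0.3091

This is the probability of reaching 20 but not 25, conditional on being operational at 15: (N(20) − N(25)) / N(15).
= (13,243 − 6,700) / 21,170 = 6,543 / 21,170 = 0.309069.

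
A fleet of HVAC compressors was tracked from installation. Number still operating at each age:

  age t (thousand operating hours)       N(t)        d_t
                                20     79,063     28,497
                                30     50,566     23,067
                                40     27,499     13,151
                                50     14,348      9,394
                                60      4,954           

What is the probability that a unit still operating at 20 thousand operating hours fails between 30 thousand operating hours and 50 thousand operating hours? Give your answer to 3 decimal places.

0.458

This is the probability of reaching 30 but not 50, conditional on being operational at 20: (N(30) − N(50)) / N(20).
= (50,566 − 14,348) / 79,063 = 36,218 / 79,063 = 0.458090.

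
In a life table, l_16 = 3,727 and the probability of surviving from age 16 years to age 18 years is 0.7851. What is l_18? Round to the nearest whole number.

2926

l_18 = l_16 × p = 3,727 × 0.7851 = 2926.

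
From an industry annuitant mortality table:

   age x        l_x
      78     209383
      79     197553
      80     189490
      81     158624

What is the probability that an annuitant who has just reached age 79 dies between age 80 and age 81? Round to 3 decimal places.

0.156

We want 1|1q79 = (l_80 − l_81)/l_79.
This is the probability of reaching 80 but not 81, conditional on being alive at 79: (l_80 − l_81) / l_79.
= (189490 − 158624) / 197553 = 30866 / 197553 = 0.156242.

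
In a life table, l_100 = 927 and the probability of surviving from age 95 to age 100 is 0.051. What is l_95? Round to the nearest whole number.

l_95 = l_100 / p = 927 / 0.051 = 18176.

18176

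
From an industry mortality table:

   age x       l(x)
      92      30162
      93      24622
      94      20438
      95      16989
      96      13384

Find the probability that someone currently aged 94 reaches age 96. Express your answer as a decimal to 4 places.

0.6549

The conditional survival probability is l(96)/l(94) = 13384/20438 = 0.654859.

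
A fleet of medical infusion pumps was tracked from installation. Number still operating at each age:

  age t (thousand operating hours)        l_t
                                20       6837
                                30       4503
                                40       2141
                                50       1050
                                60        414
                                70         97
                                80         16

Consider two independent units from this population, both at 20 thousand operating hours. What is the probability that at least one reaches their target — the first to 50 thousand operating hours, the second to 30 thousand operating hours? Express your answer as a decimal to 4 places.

0.7110

p₁ = l_50/l_20 = 1050/6837 = 0.153576; p₂ = l_30/l_20 = 4503/6837 = 0.658622.
P(at least one) = 1 − (1−p₁)(1−p₂) = 1 − 0.846424 × 0.341378 = 0.711049.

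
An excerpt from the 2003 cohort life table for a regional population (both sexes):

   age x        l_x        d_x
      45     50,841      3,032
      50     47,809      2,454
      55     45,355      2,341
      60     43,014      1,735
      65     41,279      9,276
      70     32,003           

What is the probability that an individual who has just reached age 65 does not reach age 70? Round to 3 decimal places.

P(die before 70 | alive at 65) = 1 − l_70/l_65 = 1 − 32,003/41,279 = (9,276)/41,279 = 0.224715.

0.225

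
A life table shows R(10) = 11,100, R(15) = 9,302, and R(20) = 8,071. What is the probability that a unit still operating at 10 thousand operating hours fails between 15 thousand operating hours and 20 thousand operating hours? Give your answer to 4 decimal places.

0.1109

This is the probability of reaching 15 but not 20, conditional on being operational at 10: (R(15) − R(20)) / R(10).
= (9,302 − 8,071) / 11,100 = 1,231 / 11,100 = 0.110901.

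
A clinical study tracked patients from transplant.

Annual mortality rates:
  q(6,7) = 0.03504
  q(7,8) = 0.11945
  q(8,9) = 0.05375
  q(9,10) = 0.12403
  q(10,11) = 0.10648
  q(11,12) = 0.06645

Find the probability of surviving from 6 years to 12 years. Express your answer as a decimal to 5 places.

0.58749

Survival from 6 to 12 is the product of surviving each interval: (1 − 0.03504) × (1 − 0.11945) × (1 − 0.05375) × (1 − 0.12403) × (1 − 0.10648) × (1 − 0.06645).
= 0.96496 × 0.88055 × 0.94625 × 0.87597 × 0.89352 × 0.93355 = 0.587490.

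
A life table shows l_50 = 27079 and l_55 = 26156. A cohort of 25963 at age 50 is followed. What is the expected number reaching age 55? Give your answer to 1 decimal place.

The relevant probability is 26156/27079 = 0.965915.
Expected number = 25963 × 0.965915 = 25078.0.

25078.0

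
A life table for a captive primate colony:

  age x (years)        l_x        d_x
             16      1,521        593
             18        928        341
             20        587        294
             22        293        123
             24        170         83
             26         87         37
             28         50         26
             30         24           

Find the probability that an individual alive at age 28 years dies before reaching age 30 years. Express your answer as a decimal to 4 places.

0.5200

P(die before 30 | alive at 28) = 1 − l_30/l_28 = 1 − 24/50 = (26)/50 = 0.520000.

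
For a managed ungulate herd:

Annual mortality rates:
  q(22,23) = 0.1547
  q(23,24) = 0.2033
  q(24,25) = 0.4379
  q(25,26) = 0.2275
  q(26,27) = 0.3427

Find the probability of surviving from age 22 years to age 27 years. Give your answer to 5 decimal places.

0.19221

P(survive 22→27) = (1 − 0.1547) × (1 − 0.2033) × (1 − 0.4379) × (1 − 0.2275) × (1 − 0.3427).
= 0.8453 × 0.7967 × 0.5621 × 0.7725 × 0.6573 = 0.192212.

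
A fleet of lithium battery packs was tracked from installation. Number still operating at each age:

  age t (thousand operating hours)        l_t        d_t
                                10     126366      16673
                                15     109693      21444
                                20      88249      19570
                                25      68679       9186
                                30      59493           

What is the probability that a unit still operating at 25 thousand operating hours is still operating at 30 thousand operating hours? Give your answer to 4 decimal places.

0.8662

The conditional survival probability is l_30/l_25 = 59493/68679 = 0.866247.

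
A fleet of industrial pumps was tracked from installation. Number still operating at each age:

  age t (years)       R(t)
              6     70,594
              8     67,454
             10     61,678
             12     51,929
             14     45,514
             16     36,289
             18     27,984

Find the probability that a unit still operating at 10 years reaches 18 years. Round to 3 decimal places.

The conditional survival probability is R(18)/R(10) = 27,984/61,678 = 0.453711.

0.454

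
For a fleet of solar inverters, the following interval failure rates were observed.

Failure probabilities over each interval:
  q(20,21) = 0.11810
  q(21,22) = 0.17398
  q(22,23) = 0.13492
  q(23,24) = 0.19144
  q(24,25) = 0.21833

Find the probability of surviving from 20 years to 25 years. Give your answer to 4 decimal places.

Survival from 20 to 25 is the product of surviving each interval: (1 − 0.11810) × (1 − 0.17398) × (1 − 0.13492) × (1 − 0.19144) × (1 − 0.21833).
= 0.88190 × 0.82602 × 0.86508 × 0.80856 × 0.78167 = 0.398292.

0.3983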